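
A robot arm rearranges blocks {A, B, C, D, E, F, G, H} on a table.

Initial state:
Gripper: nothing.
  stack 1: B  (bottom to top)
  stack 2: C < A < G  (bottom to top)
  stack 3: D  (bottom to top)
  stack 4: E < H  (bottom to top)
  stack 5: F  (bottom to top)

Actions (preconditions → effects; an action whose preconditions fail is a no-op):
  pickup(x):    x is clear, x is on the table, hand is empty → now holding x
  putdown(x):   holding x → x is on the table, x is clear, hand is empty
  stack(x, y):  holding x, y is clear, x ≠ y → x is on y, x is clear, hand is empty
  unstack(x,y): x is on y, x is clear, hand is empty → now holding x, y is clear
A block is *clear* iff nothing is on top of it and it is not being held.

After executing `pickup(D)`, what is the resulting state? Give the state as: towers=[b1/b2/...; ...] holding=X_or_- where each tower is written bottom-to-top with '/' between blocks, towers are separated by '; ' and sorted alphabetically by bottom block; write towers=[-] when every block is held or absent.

towers=[B; C/A/G; E/H; F] holding=D

before: towers=[B; C/A/G; D; E/H; F] holding=-
pre[pickup(D)]: clear(D) ok, ontable(D) ok, handempty ok
all met → apply pickup(D)
after:  towers=[B; C/A/G; E/H; F] holding=D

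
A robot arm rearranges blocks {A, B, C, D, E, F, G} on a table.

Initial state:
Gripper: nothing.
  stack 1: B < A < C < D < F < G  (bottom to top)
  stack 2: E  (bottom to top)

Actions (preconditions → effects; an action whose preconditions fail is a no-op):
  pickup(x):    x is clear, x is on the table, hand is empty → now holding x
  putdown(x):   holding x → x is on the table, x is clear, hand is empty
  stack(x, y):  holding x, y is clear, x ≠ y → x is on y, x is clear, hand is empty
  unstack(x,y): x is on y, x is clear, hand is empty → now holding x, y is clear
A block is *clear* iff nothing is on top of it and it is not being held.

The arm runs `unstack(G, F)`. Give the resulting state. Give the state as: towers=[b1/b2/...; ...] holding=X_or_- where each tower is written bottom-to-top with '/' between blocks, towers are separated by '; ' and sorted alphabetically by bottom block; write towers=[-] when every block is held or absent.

before: towers=[B/A/C/D/F/G; E] holding=-
pre[unstack(G, F)]: on(G,F) ✓, clear(G) ✓, handempty ✓
all met → apply unstack(G, F)
after:  towers=[B/A/C/D/F; E] holding=G

towers=[B/A/C/D/F; E] holding=G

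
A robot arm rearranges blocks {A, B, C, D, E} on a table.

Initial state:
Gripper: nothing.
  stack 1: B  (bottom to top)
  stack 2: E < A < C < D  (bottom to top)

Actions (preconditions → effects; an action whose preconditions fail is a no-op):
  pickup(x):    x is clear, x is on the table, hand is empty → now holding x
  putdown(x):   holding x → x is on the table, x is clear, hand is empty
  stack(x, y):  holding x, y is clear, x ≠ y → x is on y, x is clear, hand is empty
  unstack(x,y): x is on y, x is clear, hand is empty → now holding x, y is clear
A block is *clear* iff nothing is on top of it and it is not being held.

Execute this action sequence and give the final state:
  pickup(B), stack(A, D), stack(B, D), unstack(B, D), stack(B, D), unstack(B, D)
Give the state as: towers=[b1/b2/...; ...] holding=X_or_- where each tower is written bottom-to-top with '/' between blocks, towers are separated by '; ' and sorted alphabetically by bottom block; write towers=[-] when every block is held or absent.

step 1 (pickup(B)): towers=[E/A/C/D] holding=B
step 2 (stack(A, D)) [no-op]: towers=[E/A/C/D] holding=B
step 3 (stack(B, D)): towers=[E/A/C/D/B] holding=-
step 4 (unstack(B, D)): towers=[E/A/C/D] holding=B
step 5 (stack(B, D)): towers=[E/A/C/D/B] holding=-
step 6 (unstack(B, D)): towers=[E/A/C/D] holding=B

towers=[E/A/C/D] holding=B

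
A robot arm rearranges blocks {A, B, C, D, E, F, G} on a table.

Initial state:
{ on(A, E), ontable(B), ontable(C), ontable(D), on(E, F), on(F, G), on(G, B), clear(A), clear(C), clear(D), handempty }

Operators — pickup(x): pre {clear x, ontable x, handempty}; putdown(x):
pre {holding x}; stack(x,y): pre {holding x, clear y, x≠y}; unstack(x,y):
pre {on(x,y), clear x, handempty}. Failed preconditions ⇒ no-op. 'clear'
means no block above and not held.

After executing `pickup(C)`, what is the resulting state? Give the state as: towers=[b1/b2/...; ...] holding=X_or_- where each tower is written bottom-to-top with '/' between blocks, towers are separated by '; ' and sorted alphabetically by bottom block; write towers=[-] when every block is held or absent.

towers=[B/G/F/E/A; D] holding=C

before: towers=[B/G/F/E/A; C; D] holding=-
pre[pickup(C)]: clear(C) ✓, ontable(C) ✓, handempty ✓
all met → apply pickup(C)
after:  towers=[B/G/F/E/A; D] holding=C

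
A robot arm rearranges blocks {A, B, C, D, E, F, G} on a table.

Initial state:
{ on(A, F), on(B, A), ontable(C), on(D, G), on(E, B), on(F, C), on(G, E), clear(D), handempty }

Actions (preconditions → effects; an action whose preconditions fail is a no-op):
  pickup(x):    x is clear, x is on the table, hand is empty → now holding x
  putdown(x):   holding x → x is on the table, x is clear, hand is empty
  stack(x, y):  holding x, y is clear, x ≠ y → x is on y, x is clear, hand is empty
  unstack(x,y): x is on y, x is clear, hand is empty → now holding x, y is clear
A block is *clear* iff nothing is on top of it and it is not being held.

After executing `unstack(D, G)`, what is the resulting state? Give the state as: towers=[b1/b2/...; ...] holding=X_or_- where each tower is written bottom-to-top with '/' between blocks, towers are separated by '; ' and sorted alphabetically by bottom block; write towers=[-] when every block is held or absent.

towers=[C/F/A/B/E/G] holding=D

before: towers=[C/F/A/B/E/G/D] holding=-
pre[unstack(D, G)]: on(D,G) ok, clear(D) ok, handempty ok
all met → apply unstack(D, G)
after:  towers=[C/F/A/B/E/G] holding=D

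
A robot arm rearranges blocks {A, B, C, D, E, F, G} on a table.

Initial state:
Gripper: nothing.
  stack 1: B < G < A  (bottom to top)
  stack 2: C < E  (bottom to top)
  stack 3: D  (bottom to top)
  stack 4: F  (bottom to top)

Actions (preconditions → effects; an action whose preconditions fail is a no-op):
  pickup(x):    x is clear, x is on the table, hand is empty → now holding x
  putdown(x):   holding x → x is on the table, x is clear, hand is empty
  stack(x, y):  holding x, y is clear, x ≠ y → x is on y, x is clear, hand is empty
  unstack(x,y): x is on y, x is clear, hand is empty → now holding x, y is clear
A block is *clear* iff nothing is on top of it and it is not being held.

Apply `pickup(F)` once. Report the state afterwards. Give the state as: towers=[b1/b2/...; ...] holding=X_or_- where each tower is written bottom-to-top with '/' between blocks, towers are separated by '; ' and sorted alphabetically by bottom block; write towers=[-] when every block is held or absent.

before: towers=[B/G/A; C/E; D; F] holding=-
pre[pickup(F)]: clear(F) yes, ontable(F) yes, handempty yes
all met → apply pickup(F)
after:  towers=[B/G/A; C/E; D] holding=F

towers=[B/G/A; C/E; D] holding=F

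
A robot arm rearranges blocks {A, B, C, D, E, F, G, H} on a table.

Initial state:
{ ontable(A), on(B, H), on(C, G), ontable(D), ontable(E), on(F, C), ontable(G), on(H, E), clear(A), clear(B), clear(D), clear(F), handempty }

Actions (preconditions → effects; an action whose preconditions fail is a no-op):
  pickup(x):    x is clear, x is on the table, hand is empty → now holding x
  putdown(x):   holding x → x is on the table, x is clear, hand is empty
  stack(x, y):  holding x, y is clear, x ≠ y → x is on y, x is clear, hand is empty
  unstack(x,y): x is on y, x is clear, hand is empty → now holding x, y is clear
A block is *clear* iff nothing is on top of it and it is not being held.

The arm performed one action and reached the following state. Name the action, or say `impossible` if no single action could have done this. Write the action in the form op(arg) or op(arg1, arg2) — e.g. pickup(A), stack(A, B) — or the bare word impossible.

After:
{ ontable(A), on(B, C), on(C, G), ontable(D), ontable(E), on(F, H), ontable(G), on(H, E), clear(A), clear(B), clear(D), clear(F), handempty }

impossible

target: towers=[A; D; E/H/F; G/C/B] holding=-
         pickup(A) → towers=[D; E/H/B; G/C/F] holding=A
     unstack(B, H) → towers=[A; D; E/H; G/C/F] holding=B
     unstack(F, C) → towers=[A; D; E/H/B; G/C] holding=F
         pickup(D) → towers=[A; E/H/B; G/C/F] holding=D
none of the 4 applicable actions match → impossible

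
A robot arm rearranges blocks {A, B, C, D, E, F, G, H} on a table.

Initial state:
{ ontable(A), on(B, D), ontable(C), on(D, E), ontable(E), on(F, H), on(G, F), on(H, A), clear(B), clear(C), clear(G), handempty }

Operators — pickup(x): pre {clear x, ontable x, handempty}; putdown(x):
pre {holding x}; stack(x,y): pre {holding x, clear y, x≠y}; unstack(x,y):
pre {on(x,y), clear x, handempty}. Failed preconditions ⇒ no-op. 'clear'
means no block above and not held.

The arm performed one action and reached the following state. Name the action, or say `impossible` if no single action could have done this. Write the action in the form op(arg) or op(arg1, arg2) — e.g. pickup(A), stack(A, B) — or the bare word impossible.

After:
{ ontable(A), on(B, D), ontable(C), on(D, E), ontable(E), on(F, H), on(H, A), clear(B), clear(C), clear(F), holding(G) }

unstack(G, F)

target: towers=[A/H/F; C; E/D/B] holding=G
     unstack(G, F) → towers=[A/H/F; C; E/D/B] holding=G  ← match
     unstack(B, D) → towers=[A/H/F/G; C; E/D] holding=B
         pickup(C) → towers=[A/H/F/G; E/D/B] holding=C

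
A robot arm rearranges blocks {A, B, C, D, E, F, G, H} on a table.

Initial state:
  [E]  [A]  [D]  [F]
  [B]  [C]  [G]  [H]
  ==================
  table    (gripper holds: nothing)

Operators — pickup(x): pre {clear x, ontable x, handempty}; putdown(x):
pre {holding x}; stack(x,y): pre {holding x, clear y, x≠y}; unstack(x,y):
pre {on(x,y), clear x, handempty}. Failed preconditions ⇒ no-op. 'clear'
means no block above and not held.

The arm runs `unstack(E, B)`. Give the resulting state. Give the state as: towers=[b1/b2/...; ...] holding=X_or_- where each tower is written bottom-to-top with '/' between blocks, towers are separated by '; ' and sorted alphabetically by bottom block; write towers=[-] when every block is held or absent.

before: towers=[B/E; C/A; G/D; H/F] holding=-
pre[unstack(E, B)]: on(E,B) ok, clear(E) ok, handempty ok
all met → apply unstack(E, B)
after:  towers=[B; C/A; G/D; H/F] holding=E

towers=[B; C/A; G/D; H/F] holding=E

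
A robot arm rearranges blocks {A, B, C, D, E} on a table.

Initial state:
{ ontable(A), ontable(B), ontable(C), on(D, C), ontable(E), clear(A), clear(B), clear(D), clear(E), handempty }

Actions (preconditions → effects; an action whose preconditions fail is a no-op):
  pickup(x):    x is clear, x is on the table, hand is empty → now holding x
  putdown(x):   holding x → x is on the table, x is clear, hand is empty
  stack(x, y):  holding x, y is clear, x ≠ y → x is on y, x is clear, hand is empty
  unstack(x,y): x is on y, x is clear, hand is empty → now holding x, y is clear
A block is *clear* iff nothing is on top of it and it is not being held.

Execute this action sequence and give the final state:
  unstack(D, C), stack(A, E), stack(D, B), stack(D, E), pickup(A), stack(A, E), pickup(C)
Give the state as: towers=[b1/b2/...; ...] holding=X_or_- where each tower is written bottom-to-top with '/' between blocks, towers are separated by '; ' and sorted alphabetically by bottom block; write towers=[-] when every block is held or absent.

towers=[B/D; E/A] holding=C

step 1 (unstack(D, C)): towers=[A; B; C; E] holding=D
step 2 (stack(A, E)) [no-op]: towers=[A; B; C; E] holding=D
step 3 (stack(D, B)): towers=[A; B/D; C; E] holding=-
step 4 (stack(D, E)) [no-op]: towers=[A; B/D; C; E] holding=-
step 5 (pickup(A)): towers=[B/D; C; E] holding=A
step 6 (stack(A, E)): towers=[B/D; C; E/A] holding=-
step 7 (pickup(C)): towers=[B/D; E/A] holding=C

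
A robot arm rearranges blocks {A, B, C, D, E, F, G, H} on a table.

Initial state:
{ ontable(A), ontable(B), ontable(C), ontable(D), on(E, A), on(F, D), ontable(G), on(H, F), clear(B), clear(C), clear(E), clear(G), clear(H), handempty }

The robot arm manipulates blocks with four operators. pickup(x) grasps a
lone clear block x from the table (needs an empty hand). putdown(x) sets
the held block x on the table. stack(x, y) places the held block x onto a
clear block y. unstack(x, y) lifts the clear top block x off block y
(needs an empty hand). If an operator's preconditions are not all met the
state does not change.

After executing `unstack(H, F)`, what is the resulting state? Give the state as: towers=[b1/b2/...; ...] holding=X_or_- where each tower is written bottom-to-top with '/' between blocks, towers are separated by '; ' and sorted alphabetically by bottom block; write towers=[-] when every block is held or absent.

towers=[A/E; B; C; D/F; G] holding=H

before: towers=[A/E; B; C; D/F/H; G] holding=-
pre[unstack(H, F)]: on(H,F) ok, clear(H) ok, handempty ok
all met → apply unstack(H, F)
after:  towers=[A/E; B; C; D/F; G] holding=H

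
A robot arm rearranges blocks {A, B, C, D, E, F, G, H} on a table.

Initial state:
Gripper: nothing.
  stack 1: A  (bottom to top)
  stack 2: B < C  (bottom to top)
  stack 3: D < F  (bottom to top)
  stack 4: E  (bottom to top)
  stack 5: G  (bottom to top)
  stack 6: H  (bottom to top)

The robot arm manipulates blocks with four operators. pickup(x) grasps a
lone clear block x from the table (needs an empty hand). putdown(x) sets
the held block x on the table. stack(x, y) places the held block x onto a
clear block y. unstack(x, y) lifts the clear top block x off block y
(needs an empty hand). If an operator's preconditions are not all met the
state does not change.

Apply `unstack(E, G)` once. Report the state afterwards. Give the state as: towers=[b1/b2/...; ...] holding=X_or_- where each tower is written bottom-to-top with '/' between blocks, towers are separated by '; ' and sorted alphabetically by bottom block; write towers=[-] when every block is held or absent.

before: towers=[A; B/C; D/F; E; G; H] holding=-
pre[unstack(E, G)]: on(E,G) ✗, clear(E) ✓, handempty ✓
on(E,G) unmet → unstack(E, G) is a no-op
after:  towers=[A; B/C; D/F; E; G; H] holding=-

towers=[A; B/C; D/F; E; G; H] holding=-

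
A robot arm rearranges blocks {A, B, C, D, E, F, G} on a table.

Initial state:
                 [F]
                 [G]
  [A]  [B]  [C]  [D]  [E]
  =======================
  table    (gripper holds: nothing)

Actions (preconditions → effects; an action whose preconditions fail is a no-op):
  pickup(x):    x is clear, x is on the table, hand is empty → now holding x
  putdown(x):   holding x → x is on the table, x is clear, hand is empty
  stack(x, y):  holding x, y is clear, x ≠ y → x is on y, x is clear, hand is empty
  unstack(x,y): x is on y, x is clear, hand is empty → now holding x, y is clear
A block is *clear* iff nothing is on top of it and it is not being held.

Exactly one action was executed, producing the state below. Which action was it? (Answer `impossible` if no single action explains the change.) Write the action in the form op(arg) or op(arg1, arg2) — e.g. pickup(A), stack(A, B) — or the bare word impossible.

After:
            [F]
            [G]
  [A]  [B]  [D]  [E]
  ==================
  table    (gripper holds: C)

target: towers=[A; B; D/G/F; E] holding=C
         pickup(B) → towers=[A; C; D/G/F; E] holding=B
     unstack(F, G) → towers=[A; B; C; D/G; E] holding=F
         pickup(A) → towers=[B; C; D/G/F; E] holding=A
         pickup(E) → towers=[A; B; C; D/G/F] holding=E
         pickup(C) → towers=[A; B; D/G/F; E] holding=C  ← match

pickup(C)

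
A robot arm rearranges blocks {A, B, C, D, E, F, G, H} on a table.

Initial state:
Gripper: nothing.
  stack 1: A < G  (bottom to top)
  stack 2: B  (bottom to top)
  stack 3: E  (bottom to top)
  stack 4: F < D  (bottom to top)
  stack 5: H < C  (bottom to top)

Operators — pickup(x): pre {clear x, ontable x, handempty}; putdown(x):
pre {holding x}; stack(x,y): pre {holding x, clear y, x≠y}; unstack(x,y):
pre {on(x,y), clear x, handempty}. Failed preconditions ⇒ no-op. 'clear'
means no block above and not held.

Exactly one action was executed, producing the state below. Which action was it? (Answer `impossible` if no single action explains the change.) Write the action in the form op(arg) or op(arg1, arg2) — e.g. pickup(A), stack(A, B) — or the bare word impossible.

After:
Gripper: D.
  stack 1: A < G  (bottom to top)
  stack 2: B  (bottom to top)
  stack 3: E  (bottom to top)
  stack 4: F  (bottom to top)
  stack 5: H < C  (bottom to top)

unstack(D, F)

target: towers=[A/G; B; E; F; H/C] holding=D
     unstack(G, A) → towers=[A; B; E; F/D; H/C] holding=G
         pickup(E) → towers=[A/G; B; F/D; H/C] holding=E
         pickup(B) → towers=[A/G; E; F/D; H/C] holding=B
     unstack(D, F) → towers=[A/G; B; E; F; H/C] holding=D  ← match
     unstack(C, H) → towers=[A/G; B; E; F/D; H] holding=C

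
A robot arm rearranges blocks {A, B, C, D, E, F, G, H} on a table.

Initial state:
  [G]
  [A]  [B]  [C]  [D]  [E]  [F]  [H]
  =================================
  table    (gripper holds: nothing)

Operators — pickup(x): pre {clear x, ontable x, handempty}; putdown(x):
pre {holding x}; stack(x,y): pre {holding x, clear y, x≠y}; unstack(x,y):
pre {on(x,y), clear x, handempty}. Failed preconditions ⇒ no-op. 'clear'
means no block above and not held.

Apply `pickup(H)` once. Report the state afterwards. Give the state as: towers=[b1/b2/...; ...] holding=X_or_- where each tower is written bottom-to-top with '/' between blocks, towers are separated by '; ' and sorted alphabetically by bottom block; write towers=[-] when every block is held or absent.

before: towers=[A/G; B; C; D; E; F; H] holding=-
pre[pickup(H)]: clear(H) ✓, ontable(H) ✓, handempty ✓
all met → apply pickup(H)
after:  towers=[A/G; B; C; D; E; F] holding=H

towers=[A/G; B; C; D; E; F] holding=H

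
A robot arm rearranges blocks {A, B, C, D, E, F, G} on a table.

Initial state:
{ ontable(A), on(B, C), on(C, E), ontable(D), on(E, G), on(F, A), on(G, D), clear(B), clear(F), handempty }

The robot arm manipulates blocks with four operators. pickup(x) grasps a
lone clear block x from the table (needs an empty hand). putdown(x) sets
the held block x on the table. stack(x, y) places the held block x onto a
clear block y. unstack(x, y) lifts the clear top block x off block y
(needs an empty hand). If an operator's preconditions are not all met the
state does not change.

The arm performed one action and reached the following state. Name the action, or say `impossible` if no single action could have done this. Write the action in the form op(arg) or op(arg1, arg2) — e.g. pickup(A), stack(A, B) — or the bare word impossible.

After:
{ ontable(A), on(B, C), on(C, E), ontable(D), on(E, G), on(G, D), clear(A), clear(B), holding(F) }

unstack(F, A)

target: towers=[A; D/G/E/C/B] holding=F
     unstack(B, C) → towers=[A/F; D/G/E/C] holding=B
     unstack(F, A) → towers=[A; D/G/E/C/B] holding=F  ← match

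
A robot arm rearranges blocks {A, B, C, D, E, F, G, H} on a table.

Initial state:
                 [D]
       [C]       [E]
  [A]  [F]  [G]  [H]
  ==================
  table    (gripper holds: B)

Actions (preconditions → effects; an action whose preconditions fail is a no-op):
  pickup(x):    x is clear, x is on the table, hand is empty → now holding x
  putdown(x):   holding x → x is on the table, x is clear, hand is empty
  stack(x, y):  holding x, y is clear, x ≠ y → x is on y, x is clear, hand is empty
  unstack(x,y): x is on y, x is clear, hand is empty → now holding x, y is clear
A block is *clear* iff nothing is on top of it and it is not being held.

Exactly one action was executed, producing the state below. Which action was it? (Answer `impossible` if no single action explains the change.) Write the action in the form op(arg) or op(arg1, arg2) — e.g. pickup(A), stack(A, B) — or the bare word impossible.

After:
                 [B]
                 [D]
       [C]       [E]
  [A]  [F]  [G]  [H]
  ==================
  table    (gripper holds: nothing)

target: towers=[A; F/C; G; H/E/D/B] holding=-
        putdown(B) → towers=[A; B; F/C; G; H/E/D] holding=-
       stack(B, G) → towers=[A; F/C; G/B; H/E/D] holding=-
       stack(B, A) → towers=[A/B; F/C; G; H/E/D] holding=-
       stack(B, D) → towers=[A; F/C; G; H/E/D/B] holding=-  ← match
       stack(B, C) → towers=[A; F/C/B; G; H/E/D] holding=-

stack(B, D)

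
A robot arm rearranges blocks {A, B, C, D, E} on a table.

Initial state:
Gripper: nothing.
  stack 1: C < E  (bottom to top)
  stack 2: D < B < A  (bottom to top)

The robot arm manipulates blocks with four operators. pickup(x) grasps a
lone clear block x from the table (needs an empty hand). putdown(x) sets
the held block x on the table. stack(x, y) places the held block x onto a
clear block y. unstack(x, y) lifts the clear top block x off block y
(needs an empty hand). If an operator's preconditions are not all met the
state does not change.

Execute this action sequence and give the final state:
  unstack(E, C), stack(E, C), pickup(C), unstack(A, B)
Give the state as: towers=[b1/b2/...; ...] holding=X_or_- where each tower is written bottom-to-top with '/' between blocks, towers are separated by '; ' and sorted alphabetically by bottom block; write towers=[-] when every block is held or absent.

towers=[C/E; D/B] holding=A

step 1 (unstack(E, C)): towers=[C; D/B/A] holding=E
step 2 (stack(E, C)): towers=[C/E; D/B/A] holding=-
step 3 (pickup(C)) [no-op]: towers=[C/E; D/B/A] holding=-
step 4 (unstack(A, B)): towers=[C/E; D/B] holding=A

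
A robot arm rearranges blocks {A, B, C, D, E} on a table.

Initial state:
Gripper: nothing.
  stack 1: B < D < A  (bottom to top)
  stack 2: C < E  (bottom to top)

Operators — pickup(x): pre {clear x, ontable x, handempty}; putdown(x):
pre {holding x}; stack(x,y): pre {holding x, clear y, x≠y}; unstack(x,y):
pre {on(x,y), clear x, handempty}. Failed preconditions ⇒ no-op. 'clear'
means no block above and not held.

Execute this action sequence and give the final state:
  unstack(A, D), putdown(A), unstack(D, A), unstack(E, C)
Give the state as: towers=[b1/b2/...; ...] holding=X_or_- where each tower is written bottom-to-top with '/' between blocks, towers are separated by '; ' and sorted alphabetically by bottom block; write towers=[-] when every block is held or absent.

towers=[A; B/D; C] holding=E

step 1 (unstack(A, D)): towers=[B/D; C/E] holding=A
step 2 (putdown(A)): towers=[A; B/D; C/E] holding=-
step 3 (unstack(D, A)) [no-op]: towers=[A; B/D; C/E] holding=-
step 4 (unstack(E, C)): towers=[A; B/D; C] holding=E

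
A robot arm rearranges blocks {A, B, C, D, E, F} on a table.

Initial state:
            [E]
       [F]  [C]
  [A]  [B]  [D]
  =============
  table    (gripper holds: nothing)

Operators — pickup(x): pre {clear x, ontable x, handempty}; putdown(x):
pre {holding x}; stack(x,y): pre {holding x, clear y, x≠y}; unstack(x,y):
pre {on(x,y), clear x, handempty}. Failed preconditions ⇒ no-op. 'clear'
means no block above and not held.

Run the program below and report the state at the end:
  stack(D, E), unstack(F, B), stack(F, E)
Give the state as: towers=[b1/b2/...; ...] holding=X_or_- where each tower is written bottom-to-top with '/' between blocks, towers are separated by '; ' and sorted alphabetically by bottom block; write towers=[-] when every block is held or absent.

step 1 (stack(D, E)) [no-op]: towers=[A; B/F; D/C/E] holding=-
step 2 (unstack(F, B)): towers=[A; B; D/C/E] holding=F
step 3 (stack(F, E)): towers=[A; B; D/C/E/F] holding=-

towers=[A; B; D/C/E/F] holding=-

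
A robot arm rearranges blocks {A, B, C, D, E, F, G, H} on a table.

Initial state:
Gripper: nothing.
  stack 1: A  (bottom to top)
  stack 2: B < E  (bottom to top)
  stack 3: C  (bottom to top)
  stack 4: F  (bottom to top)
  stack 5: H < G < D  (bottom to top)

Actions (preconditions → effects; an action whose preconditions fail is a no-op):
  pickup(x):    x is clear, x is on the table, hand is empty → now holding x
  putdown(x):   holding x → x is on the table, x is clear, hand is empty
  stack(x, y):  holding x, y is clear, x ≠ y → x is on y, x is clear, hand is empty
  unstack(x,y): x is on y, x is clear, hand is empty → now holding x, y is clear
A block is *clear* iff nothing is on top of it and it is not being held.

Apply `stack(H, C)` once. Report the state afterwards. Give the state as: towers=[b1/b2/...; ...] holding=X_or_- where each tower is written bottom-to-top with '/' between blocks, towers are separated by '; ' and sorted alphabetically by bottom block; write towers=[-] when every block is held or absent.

towers=[A; B/E; C; F; H/G/D] holding=-

before: towers=[A; B/E; C; F; H/G/D] holding=-
pre[stack(H, C)]: holding(H) no, clear(C) yes, H≠C yes
holding(H) unmet → stack(H, C) is a no-op
after:  towers=[A; B/E; C; F; H/G/D] holding=-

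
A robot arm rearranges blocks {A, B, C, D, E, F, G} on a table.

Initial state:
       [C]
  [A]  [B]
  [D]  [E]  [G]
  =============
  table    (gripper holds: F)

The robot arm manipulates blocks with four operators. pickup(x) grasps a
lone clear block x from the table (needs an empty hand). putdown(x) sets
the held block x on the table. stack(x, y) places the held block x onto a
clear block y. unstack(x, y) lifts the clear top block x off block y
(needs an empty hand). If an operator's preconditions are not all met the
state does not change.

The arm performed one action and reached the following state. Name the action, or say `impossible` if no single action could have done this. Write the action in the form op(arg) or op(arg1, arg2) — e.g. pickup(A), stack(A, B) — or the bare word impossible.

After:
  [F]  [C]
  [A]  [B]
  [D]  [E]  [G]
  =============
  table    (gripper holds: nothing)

stack(F, A)

target: towers=[D/A/F; E/B/C; G] holding=-
        putdown(F) → towers=[D/A; E/B/C; F; G] holding=-
       stack(F, G) → towers=[D/A; E/B/C; G/F] holding=-
       stack(F, A) → towers=[D/A/F; E/B/C; G] holding=-  ← match
       stack(F, C) → towers=[D/A; E/B/C/F; G] holding=-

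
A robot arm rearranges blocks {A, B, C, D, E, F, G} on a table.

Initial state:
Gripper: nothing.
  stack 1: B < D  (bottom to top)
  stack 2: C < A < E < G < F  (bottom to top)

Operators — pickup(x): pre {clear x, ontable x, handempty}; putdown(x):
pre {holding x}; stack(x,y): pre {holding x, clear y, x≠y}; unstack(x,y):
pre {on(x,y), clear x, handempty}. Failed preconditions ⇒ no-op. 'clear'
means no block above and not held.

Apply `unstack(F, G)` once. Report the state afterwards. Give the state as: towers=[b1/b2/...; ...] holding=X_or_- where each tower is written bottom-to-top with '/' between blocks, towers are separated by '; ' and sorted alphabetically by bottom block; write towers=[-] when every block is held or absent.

before: towers=[B/D; C/A/E/G/F] holding=-
pre[unstack(F, G)]: on(F,G) ✓, clear(F) ✓, handempty ✓
all met → apply unstack(F, G)
after:  towers=[B/D; C/A/E/G] holding=F

towers=[B/D; C/A/E/G] holding=F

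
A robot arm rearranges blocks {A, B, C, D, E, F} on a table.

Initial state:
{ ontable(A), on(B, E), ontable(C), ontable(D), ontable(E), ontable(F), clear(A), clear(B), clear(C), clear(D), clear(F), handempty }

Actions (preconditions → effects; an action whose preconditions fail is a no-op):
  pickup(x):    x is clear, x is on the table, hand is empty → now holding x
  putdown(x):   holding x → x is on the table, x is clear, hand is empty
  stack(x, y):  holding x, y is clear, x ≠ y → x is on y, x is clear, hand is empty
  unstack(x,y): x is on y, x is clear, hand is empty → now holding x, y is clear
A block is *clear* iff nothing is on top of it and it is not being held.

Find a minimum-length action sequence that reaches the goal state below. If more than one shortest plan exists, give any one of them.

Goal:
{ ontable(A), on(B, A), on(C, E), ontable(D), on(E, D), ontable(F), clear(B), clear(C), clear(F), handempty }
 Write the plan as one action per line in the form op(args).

unstack(B, E)
stack(B, A)
pickup(E)
stack(E, D)
pickup(C)
stack(C, E)

step 1 (unstack(B, E)): towers=[A; C; D; E; F] holding=B
step 2 (stack(B, A)): towers=[A/B; C; D; E; F] holding=-
step 3 (pickup(E)): towers=[A/B; C; D; F] holding=E
step 4 (stack(E, D)): towers=[A/B; C; D/E; F] holding=-
step 5 (pickup(C)): towers=[A/B; D/E; F] holding=C
step 6 (stack(C, E)): towers=[A/B; D/E/C; F] holding=-
goal check: towers=[A/B; D/E/C; F] holding=- — reached (length 6, optimal by BFS)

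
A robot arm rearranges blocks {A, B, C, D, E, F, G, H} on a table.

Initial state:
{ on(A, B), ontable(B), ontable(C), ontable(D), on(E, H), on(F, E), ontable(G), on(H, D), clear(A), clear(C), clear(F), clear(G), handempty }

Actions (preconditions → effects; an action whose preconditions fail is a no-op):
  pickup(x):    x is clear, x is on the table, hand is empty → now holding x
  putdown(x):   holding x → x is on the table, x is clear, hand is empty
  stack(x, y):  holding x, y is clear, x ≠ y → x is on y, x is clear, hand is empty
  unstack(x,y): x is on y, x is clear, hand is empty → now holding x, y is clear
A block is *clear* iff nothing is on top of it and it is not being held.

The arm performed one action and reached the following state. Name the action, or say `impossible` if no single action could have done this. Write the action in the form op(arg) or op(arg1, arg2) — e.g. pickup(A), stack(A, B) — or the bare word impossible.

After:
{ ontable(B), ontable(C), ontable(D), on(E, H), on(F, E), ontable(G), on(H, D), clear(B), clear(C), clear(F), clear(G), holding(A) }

target: towers=[B; C; D/H/E/F; G] holding=A
         pickup(G) → towers=[B/A; C; D/H/E/F] holding=G
     unstack(A, B) → towers=[B; C; D/H/E/F; G] holding=A  ← match
     unstack(F, E) → towers=[B/A; C; D/H/E; G] holding=F
         pickup(C) → towers=[B/A; D/H/E/F; G] holding=C

unstack(A, B)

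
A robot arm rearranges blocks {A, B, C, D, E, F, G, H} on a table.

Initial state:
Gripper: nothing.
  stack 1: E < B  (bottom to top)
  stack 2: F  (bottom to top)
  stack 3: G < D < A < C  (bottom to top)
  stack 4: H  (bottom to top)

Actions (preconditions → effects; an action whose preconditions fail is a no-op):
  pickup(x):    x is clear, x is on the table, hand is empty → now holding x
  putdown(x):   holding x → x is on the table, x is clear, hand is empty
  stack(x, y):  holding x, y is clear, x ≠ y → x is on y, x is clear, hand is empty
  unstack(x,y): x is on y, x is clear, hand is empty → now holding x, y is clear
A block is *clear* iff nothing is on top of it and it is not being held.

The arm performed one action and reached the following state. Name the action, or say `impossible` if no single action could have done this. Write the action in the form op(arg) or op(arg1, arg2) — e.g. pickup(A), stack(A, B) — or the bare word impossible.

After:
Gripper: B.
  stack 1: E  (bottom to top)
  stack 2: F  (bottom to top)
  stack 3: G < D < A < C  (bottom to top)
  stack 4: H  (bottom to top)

unstack(B, E)

target: towers=[E; F; G/D/A/C; H] holding=B
         pickup(H) → towers=[E/B; F; G/D/A/C] holding=H
     unstack(B, E) → towers=[E; F; G/D/A/C; H] holding=B  ← match
         pickup(F) → towers=[E/B; G/D/A/C; H] holding=F
     unstack(C, A) → towers=[E/B; F; G/D/A; H] holding=C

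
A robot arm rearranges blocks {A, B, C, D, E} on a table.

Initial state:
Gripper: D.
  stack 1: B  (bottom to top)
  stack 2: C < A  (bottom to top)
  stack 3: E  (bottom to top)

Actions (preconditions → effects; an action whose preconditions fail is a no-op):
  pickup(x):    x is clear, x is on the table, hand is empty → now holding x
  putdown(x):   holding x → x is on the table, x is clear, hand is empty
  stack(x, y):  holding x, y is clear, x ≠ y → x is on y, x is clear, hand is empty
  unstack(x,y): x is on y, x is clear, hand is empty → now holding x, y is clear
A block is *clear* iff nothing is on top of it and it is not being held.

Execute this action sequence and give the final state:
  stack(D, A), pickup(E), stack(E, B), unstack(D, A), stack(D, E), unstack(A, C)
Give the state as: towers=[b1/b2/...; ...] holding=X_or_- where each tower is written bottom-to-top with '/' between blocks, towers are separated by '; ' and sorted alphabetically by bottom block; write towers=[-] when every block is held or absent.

step 1 (stack(D, A)): towers=[B; C/A/D; E] holding=-
step 2 (pickup(E)): towers=[B; C/A/D] holding=E
step 3 (stack(E, B)): towers=[B/E; C/A/D] holding=-
step 4 (unstack(D, A)): towers=[B/E; C/A] holding=D
step 5 (stack(D, E)): towers=[B/E/D; C/A] holding=-
step 6 (unstack(A, C)): towers=[B/E/D; C] holding=A

towers=[B/E/D; C] holding=A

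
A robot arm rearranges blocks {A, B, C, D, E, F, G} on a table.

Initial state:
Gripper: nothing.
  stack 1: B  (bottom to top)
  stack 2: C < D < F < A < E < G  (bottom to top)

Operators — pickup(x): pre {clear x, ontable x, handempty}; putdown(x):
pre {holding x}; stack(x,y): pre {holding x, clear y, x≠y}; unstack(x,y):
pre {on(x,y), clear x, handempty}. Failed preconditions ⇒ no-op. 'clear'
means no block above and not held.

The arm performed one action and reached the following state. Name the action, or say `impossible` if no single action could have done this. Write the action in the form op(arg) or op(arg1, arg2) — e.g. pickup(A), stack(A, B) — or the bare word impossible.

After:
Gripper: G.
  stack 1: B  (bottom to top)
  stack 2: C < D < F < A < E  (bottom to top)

unstack(G, E)

target: towers=[B; C/D/F/A/E] holding=G
         pickup(B) → towers=[C/D/F/A/E/G] holding=B
     unstack(G, E) → towers=[B; C/D/F/A/E] holding=G  ← match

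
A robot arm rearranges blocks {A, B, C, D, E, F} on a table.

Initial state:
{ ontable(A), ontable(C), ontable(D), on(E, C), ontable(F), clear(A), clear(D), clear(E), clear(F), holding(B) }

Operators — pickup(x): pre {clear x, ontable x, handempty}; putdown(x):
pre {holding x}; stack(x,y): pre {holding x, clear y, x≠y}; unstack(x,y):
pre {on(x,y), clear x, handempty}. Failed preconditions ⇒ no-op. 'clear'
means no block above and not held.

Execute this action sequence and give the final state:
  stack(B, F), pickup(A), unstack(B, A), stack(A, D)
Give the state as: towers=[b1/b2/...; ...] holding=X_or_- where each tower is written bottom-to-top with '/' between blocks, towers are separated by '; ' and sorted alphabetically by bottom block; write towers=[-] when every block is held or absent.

towers=[C/E; D/A; F/B] holding=-

step 1 (stack(B, F)): towers=[A; C/E; D; F/B] holding=-
step 2 (pickup(A)): towers=[C/E; D; F/B] holding=A
step 3 (unstack(B, A)) [no-op]: towers=[C/E; D; F/B] holding=A
step 4 (stack(A, D)): towers=[C/E; D/A; F/B] holding=-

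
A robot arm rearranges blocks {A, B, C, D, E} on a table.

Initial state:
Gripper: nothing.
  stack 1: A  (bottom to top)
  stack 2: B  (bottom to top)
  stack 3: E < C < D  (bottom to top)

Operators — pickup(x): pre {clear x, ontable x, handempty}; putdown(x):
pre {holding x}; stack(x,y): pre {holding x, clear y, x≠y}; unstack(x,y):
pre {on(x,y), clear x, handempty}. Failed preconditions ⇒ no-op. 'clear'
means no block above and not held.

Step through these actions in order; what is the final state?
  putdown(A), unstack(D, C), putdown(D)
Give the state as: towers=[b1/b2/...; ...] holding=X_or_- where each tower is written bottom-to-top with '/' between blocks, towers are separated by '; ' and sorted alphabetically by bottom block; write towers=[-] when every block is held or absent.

towers=[A; B; D; E/C] holding=-

step 1 (putdown(A)) [no-op]: towers=[A; B; E/C/D] holding=-
step 2 (unstack(D, C)): towers=[A; B; E/C] holding=D
step 3 (putdown(D)): towers=[A; B; D; E/C] holding=-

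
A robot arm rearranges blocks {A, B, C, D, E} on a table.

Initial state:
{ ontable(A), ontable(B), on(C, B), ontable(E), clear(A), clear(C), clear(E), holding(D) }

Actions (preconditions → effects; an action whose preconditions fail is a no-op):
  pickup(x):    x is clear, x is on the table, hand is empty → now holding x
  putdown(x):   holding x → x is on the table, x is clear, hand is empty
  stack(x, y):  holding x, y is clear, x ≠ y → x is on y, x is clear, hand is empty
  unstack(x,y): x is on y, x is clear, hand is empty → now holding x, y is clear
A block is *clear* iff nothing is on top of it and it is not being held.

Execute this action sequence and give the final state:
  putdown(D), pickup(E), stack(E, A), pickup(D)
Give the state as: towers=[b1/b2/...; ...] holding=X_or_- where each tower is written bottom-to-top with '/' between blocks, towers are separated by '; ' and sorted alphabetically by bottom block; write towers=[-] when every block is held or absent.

step 1 (putdown(D)): towers=[A; B/C; D; E] holding=-
step 2 (pickup(E)): towers=[A; B/C; D] holding=E
step 3 (stack(E, A)): towers=[A/E; B/C; D] holding=-
step 4 (pickup(D)): towers=[A/E; B/C] holding=D

towers=[A/E; B/C] holding=D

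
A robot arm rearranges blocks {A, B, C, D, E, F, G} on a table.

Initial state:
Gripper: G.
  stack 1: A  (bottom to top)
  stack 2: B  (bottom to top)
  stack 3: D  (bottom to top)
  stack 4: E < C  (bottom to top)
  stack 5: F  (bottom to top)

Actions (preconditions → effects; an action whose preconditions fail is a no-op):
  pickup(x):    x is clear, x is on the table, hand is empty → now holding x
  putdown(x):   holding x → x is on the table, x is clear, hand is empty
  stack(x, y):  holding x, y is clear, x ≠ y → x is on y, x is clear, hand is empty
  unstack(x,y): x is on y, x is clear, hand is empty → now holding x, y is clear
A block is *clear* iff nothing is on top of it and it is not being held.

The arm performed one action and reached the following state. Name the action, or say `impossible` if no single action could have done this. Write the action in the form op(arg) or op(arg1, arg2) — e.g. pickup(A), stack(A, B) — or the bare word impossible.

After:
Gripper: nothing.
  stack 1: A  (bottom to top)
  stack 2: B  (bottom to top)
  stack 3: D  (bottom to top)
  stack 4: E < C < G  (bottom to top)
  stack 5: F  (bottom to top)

target: towers=[A; B; D; E/C/G; F] holding=-
        putdown(G) → towers=[A; B; D; E/C; F; G] holding=-
       stack(G, B) → towers=[A; B/G; D; E/C; F] holding=-
       stack(G, F) → towers=[A; B; D; E/C; F/G] holding=-
       stack(G, D) → towers=[A; B; D/G; E/C; F] holding=-
       stack(G, A) → towers=[A/G; B; D; E/C; F] holding=-
       stack(G, C) → towers=[A; B; D; E/C/G; F] holding=-  ← match

stack(G, C)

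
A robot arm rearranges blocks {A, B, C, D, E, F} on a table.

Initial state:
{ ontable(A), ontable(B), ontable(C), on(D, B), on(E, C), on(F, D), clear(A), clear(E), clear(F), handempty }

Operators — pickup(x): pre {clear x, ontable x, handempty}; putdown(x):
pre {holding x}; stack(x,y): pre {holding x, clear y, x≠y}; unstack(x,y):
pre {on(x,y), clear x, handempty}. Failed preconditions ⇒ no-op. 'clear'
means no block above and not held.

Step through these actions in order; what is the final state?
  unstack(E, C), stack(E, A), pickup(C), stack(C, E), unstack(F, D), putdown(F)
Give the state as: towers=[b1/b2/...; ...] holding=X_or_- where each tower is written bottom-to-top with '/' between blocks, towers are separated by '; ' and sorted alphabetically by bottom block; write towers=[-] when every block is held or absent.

step 1 (unstack(E, C)): towers=[A; B/D/F; C] holding=E
step 2 (stack(E, A)): towers=[A/E; B/D/F; C] holding=-
step 3 (pickup(C)): towers=[A/E; B/D/F] holding=C
step 4 (stack(C, E)): towers=[A/E/C; B/D/F] holding=-
step 5 (unstack(F, D)): towers=[A/E/C; B/D] holding=F
step 6 (putdown(F)): towers=[A/E/C; B/D; F] holding=-

towers=[A/E/C; B/D; F] holding=-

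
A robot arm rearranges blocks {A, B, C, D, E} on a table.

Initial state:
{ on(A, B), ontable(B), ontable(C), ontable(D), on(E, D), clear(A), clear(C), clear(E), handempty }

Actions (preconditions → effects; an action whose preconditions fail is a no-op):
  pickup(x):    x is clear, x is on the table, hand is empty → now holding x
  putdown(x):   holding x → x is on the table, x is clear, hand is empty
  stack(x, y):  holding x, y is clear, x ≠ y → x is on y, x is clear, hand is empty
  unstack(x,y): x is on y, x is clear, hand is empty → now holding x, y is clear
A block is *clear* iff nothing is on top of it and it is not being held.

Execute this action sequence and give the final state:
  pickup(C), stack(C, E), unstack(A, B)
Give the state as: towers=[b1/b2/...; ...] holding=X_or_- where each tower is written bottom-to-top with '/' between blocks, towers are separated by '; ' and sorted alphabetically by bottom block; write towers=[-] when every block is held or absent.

step 1 (pickup(C)): towers=[B/A; D/E] holding=C
step 2 (stack(C, E)): towers=[B/A; D/E/C] holding=-
step 3 (unstack(A, B)): towers=[B; D/E/C] holding=A

towers=[B; D/E/C] holding=A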